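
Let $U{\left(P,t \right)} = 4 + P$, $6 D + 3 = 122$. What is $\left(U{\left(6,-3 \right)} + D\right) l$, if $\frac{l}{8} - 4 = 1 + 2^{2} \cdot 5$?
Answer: $\frac{17900}{3} \approx 5966.7$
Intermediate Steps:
$D = \frac{119}{6}$ ($D = - \frac{1}{2} + \frac{1}{6} \cdot 122 = - \frac{1}{2} + \frac{61}{3} = \frac{119}{6} \approx 19.833$)
$l = 200$ ($l = 32 + 8 \left(1 + 2^{2} \cdot 5\right) = 32 + 8 \left(1 + 4 \cdot 5\right) = 32 + 8 \left(1 + 20\right) = 32 + 8 \cdot 21 = 32 + 168 = 200$)
$\left(U{\left(6,-3 \right)} + D\right) l = \left(\left(4 + 6\right) + \frac{119}{6}\right) 200 = \left(10 + \frac{119}{6}\right) 200 = \frac{179}{6} \cdot 200 = \frac{17900}{3}$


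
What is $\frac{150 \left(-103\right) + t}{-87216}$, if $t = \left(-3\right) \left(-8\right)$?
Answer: $\frac{2571}{14536} \approx 0.17687$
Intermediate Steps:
$t = 24$
$\frac{150 \left(-103\right) + t}{-87216} = \frac{150 \left(-103\right) + 24}{-87216} = \left(-15450 + 24\right) \left(- \frac{1}{87216}\right) = \left(-15426\right) \left(- \frac{1}{87216}\right) = \frac{2571}{14536}$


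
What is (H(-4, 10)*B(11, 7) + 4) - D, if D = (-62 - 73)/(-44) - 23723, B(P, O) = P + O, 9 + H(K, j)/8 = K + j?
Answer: 1024845/44 ≈ 23292.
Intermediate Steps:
H(K, j) = -72 + 8*K + 8*j (H(K, j) = -72 + 8*(K + j) = -72 + (8*K + 8*j) = -72 + 8*K + 8*j)
B(P, O) = O + P
D = -1043677/44 (D = -1/44*(-135) - 23723 = 135/44 - 23723 = -1043677/44 ≈ -23720.)
(H(-4, 10)*B(11, 7) + 4) - D = ((-72 + 8*(-4) + 8*10)*(7 + 11) + 4) - 1*(-1043677/44) = ((-72 - 32 + 80)*18 + 4) + 1043677/44 = (-24*18 + 4) + 1043677/44 = (-432 + 4) + 1043677/44 = -428 + 1043677/44 = 1024845/44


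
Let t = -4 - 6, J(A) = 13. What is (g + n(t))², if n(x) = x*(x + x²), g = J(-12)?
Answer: 786769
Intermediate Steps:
g = 13
t = -10
(g + n(t))² = (13 + (-10)²*(1 - 10))² = (13 + 100*(-9))² = (13 - 900)² = (-887)² = 786769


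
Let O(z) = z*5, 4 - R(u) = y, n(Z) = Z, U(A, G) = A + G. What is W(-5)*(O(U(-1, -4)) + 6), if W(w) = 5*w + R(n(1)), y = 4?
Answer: 475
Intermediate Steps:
R(u) = 0 (R(u) = 4 - 1*4 = 4 - 4 = 0)
O(z) = 5*z
W(w) = 5*w (W(w) = 5*w + 0 = 5*w)
W(-5)*(O(U(-1, -4)) + 6) = (5*(-5))*(5*(-1 - 4) + 6) = -25*(5*(-5) + 6) = -25*(-25 + 6) = -25*(-19) = 475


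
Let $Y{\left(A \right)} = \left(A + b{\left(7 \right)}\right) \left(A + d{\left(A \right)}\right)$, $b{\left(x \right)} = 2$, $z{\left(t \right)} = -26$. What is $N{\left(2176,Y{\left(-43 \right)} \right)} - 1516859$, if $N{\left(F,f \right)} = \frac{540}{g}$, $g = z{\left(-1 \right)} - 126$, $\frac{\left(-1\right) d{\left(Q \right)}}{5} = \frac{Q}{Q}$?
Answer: $- \frac{57640777}{38} \approx -1.5169 \cdot 10^{6}$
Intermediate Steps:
$d{\left(Q \right)} = -5$ ($d{\left(Q \right)} = - 5 \frac{Q}{Q} = \left(-5\right) 1 = -5$)
$g = -152$ ($g = -26 - 126 = -152$)
$Y{\left(A \right)} = \left(-5 + A\right) \left(2 + A\right)$ ($Y{\left(A \right)} = \left(A + 2\right) \left(A - 5\right) = \left(2 + A\right) \left(-5 + A\right) = \left(-5 + A\right) \left(2 + A\right)$)
$N{\left(F,f \right)} = - \frac{135}{38}$ ($N{\left(F,f \right)} = \frac{540}{-152} = 540 \left(- \frac{1}{152}\right) = - \frac{135}{38}$)
$N{\left(2176,Y{\left(-43 \right)} \right)} - 1516859 = - \frac{135}{38} - 1516859 = - \frac{57640777}{38}$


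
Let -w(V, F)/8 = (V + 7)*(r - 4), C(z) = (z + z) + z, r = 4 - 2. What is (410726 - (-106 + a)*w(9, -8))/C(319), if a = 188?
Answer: 389734/957 ≈ 407.25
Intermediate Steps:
r = 2
C(z) = 3*z (C(z) = 2*z + z = 3*z)
w(V, F) = 112 + 16*V (w(V, F) = -8*(V + 7)*(2 - 4) = -8*(7 + V)*(-2) = -8*(-14 - 2*V) = 112 + 16*V)
(410726 - (-106 + a)*w(9, -8))/C(319) = (410726 - (-106 + 188)*(112 + 16*9))/((3*319)) = (410726 - 82*(112 + 144))/957 = (410726 - 82*256)*(1/957) = (410726 - 1*20992)*(1/957) = (410726 - 20992)*(1/957) = 389734*(1/957) = 389734/957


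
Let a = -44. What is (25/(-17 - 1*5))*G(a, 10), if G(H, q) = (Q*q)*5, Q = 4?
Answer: -2500/11 ≈ -227.27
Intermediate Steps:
G(H, q) = 20*q (G(H, q) = (4*q)*5 = 20*q)
(25/(-17 - 1*5))*G(a, 10) = (25/(-17 - 1*5))*(20*10) = (25/(-17 - 5))*200 = (25/(-22))*200 = (25*(-1/22))*200 = -25/22*200 = -2500/11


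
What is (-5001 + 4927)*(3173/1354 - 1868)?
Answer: 93465663/677 ≈ 1.3806e+5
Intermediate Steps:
(-5001 + 4927)*(3173/1354 - 1868) = -74*(3173*(1/1354) - 1868) = -74*(3173/1354 - 1868) = -74*(-2526099/1354) = 93465663/677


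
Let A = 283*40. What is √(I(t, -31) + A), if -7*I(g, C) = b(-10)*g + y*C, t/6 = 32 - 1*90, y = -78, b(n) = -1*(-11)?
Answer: 5*√22582/7 ≈ 107.34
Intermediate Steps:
b(n) = 11
t = -348 (t = 6*(32 - 1*90) = 6*(32 - 90) = 6*(-58) = -348)
A = 11320
I(g, C) = -11*g/7 + 78*C/7 (I(g, C) = -(11*g - 78*C)/7 = -(-78*C + 11*g)/7 = -11*g/7 + 78*C/7)
√(I(t, -31) + A) = √((-11/7*(-348) + (78/7)*(-31)) + 11320) = √((3828/7 - 2418/7) + 11320) = √(1410/7 + 11320) = √(80650/7) = 5*√22582/7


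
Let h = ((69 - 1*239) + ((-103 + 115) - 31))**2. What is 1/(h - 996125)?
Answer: -1/960404 ≈ -1.0412e-6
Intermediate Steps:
h = 35721 (h = ((69 - 239) + (12 - 31))**2 = (-170 - 19)**2 = (-189)**2 = 35721)
1/(h - 996125) = 1/(35721 - 996125) = 1/(-960404) = -1/960404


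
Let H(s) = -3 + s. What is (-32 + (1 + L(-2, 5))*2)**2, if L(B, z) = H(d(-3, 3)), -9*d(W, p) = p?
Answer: 12100/9 ≈ 1344.4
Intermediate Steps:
d(W, p) = -p/9
L(B, z) = -10/3 (L(B, z) = -3 - 1/9*3 = -3 - 1/3 = -10/3)
(-32 + (1 + L(-2, 5))*2)**2 = (-32 + (1 - 10/3)*2)**2 = (-32 - 7/3*2)**2 = (-32 - 14/3)**2 = (-110/3)**2 = 12100/9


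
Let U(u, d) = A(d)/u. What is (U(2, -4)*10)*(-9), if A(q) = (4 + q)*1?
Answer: 0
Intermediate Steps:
A(q) = 4 + q
U(u, d) = (4 + d)/u
(U(2, -4)*10)*(-9) = (((4 - 4)/2)*10)*(-9) = (((1/2)*0)*10)*(-9) = (0*10)*(-9) = 0*(-9) = 0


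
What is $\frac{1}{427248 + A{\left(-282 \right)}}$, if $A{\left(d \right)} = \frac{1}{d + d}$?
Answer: $\frac{564}{240967871} \approx 2.3406 \cdot 10^{-6}$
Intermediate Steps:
$A{\left(d \right)} = \frac{1}{2 d}$
$\frac{1}{427248 + A{\left(-282 \right)}} = \frac{1}{427248 + \frac{1}{2 \left(-282\right)}} = \frac{1}{427248 + \frac{1}{2} \left(- \frac{1}{282}\right)} = \frac{1}{427248 - \frac{1}{564}} = \frac{1}{\frac{240967871}{564}} = \frac{564}{240967871}$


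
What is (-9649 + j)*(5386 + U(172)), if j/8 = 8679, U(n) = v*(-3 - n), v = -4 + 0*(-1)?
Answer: 363839338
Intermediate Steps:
v = -4 (v = -4 + 0 = -4)
U(n) = 12 + 4*n (U(n) = -4*(-3 - n) = 12 + 4*n)
j = 69432 (j = 8*8679 = 69432)
(-9649 + j)*(5386 + U(172)) = (-9649 + 69432)*(5386 + (12 + 4*172)) = 59783*(5386 + (12 + 688)) = 59783*(5386 + 700) = 59783*6086 = 363839338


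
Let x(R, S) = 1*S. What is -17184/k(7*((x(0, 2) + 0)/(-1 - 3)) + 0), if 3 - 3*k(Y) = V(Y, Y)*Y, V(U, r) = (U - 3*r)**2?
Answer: -103104/349 ≈ -295.43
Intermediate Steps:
x(R, S) = S
k(Y) = 1 - 4*Y**3/3 (k(Y) = 1 - (Y - 3*Y)**2*Y/3 = 1 - (-2*Y)**2*Y/3 = 1 - 4*Y**2*Y/3 = 1 - 4*Y**3/3)
-17184/k(7*((x(0, 2) + 0)/(-1 - 3)) + 0) = -17184/(1 - 4*(7*((2 + 0)/(-1 - 3)) + 0)**3/3) = -17184/(1 - 4*(7*(2/(-4)) + 0)**3/3) = -17184/(1 - 4*(7*(2*(-1/4)) + 0)**3/3) = -17184/(1 - 4*(7*(-1/2) + 0)**3/3) = -17184/(1 - 4*(-7/2 + 0)**3/3) = -17184/(1 - 4*(-7/2)**3/3) = -17184/(1 - 4/3*(-343/8)) = -17184/(1 + 343/6) = -17184/349/6 = -17184*6/349 = -103104/349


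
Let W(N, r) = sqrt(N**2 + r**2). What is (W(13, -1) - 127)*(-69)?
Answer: 8763 - 69*sqrt(170) ≈ 7863.4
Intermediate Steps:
(W(13, -1) - 127)*(-69) = (sqrt(13**2 + (-1)**2) - 127)*(-69) = (sqrt(169 + 1) - 127)*(-69) = (sqrt(170) - 127)*(-69) = (-127 + sqrt(170))*(-69) = 8763 - 69*sqrt(170)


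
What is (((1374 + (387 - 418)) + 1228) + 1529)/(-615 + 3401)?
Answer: 2050/1393 ≈ 1.4716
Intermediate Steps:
(((1374 + (387 - 418)) + 1228) + 1529)/(-615 + 3401) = (((1374 - 31) + 1228) + 1529)/2786 = ((1343 + 1228) + 1529)*(1/2786) = (2571 + 1529)*(1/2786) = 4100*(1/2786) = 2050/1393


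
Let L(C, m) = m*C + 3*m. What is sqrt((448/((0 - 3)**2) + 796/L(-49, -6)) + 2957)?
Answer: 10*sqrt(143290)/69 ≈ 54.860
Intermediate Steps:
L(C, m) = 3*m + C*m (L(C, m) = C*m + 3*m = 3*m + C*m)
sqrt((448/((0 - 3)**2) + 796/L(-49, -6)) + 2957) = sqrt((448/((0 - 3)**2) + 796/((-6*(3 - 49)))) + 2957) = sqrt((448/((-3)**2) + 796/((-6*(-46)))) + 2957) = sqrt((448/9 + 796/276) + 2957) = sqrt((448*(1/9) + 796*(1/276)) + 2957) = sqrt((448/9 + 199/69) + 2957) = sqrt(10901/207 + 2957) = sqrt(623000/207) = 10*sqrt(143290)/69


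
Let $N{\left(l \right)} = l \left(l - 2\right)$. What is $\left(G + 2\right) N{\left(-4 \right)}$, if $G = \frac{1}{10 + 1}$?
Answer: $\frac{552}{11} \approx 50.182$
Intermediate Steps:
$N{\left(l \right)} = l \left(-2 + l\right)$
$G = \frac{1}{11} \approx 0.090909$
$\left(G + 2\right) N{\left(-4 \right)} = \left(\frac{1}{11} + 2\right) \left(- 4 \left(-2 - 4\right)\right) = \frac{23 \left(\left(-4\right) \left(-6\right)\right)}{11} = \frac{23}{11} \cdot 24 = \frac{552}{11}$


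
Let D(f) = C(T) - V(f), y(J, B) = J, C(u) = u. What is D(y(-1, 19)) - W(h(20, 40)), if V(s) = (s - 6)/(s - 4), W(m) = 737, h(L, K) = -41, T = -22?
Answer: -3802/5 ≈ -760.40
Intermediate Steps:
V(s) = (-6 + s)/(-4 + s)
D(f) = -22 - (-6 + f)/(-4 + f)
D(y(-1, 19)) - W(h(20, 40)) = (94 - 23*(-1))/(-4 - 1) - 1*737 = (94 + 23)/(-5) - 737 = -⅕*117 - 737 = -117/5 - 737 = -3802/5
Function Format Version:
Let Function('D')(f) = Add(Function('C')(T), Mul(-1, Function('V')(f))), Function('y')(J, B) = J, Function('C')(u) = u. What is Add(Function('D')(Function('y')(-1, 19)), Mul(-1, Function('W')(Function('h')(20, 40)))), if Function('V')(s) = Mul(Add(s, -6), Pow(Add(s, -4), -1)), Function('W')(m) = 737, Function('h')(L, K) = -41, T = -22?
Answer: Rational(-3802, 5) ≈ -760.40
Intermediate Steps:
Function('V')(s) = Mul(Pow(Add(-4, s), -1), Add(-6, s)) (Function('V')(s) = Mul(Add(-6, s), Pow(Add(-4, s), -1)) = Mul(Pow(Add(-4, s), -1), Add(-6, s)))
Function('D')(f) = Add(-22, Mul(-1, Pow(Add(-4, f), -1), Add(-6, f))) (Function('D')(f) = Add(-22, Mul(-1, Mul(Pow(Add(-4, f), -1), Add(-6, f)))) = Add(-22, Mul(-1, Pow(Add(-4, f), -1), Add(-6, f))))
Add(Function('D')(Function('y')(-1, 19)), Mul(-1, Function('W')(Function('h')(20, 40)))) = Add(Mul(Pow(Add(-4, -1), -1), Add(94, Mul(-23, -1))), Mul(-1, 737)) = Add(Mul(Pow(-5, -1), Add(94, 23)), -737) = Add(Mul(Rational(-1, 5), 117), -737) = Add(Rational(-117, 5), -737) = Rational(-3802, 5)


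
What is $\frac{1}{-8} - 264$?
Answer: $- \frac{2113}{8} \approx -264.13$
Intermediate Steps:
$\frac{1}{-8} - 264 = - \frac{1}{8} - 264 = - \frac{2113}{8}$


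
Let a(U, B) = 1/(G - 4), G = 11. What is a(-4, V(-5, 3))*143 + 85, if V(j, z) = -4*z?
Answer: 738/7 ≈ 105.43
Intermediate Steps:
a(U, B) = 1/7 (a(U, B) = 1/(11 - 4) = 1/7)
a(-4, V(-5, 3))*143 + 85 = (1/7)*143 + 85 = 143/7 + 85 = 738/7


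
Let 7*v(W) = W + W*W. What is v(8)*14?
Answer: 144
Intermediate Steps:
v(W) = W/7 + W²/7 (v(W) = (W + W*W)/7 = (W + W²)/7 = W/7 + W²/7)
v(8)*14 = ((⅐)*8*(1 + 8))*14 = ((⅐)*8*9)*14 = (72/7)*14 = 144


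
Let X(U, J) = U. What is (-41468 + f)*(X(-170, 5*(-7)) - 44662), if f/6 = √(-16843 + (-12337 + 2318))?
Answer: 1859093376 - 2958912*I*√222 ≈ 1.8591e+9 - 4.4087e+7*I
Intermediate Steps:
f = 66*I*√222 (f = 6*√(-16843 + (-12337 + 2318)) = 6*√(-16843 - 10019) = 6*√(-26862) = 6*(11*I*√222) = 66*I*√222 ≈ 983.38*I)
(-41468 + f)*(X(-170, 5*(-7)) - 44662) = (-41468 + 66*I*√222)*(-170 - 44662) = (-41468 + 66*I*√222)*(-44832) = 1859093376 - 2958912*I*√222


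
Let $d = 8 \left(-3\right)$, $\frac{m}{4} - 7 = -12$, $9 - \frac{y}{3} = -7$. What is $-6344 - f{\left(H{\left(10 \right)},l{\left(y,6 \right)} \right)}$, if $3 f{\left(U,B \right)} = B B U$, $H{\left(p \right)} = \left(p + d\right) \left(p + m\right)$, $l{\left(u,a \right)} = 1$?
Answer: $- \frac{19172}{3} \approx -6390.7$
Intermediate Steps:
$y = 48$ ($y = 27 - -21 = 27 + 21 = 48$)
$m = -20$ ($m = 28 + 4 \left(-12\right) = 28 - 48 = -20$)
$d = -24$
$H{\left(p \right)} = \left(-24 + p\right) \left(-20 + p\right)$ ($H{\left(p \right)} = \left(p - 24\right) \left(p - 20\right) = \left(-24 + p\right) \left(-20 + p\right)$)
$f{\left(U,B \right)} = \frac{U B^{2}}{3}$ ($f{\left(U,B \right)} = \frac{B B U}{3} = \frac{B^{2} U}{3} = \frac{U B^{2}}{3}$)
$-6344 - f{\left(H{\left(10 \right)},l{\left(y,6 \right)} \right)} = -6344 - \frac{\left(480 + 10^{2} - 440\right) 1^{2}}{3} = -6344 - \frac{1}{3} \left(480 + 100 - 440\right) 1 = -6344 - \frac{1}{3} \cdot 140 \cdot 1 = -6344 - \frac{140}{3} = - \frac{19172}{3}$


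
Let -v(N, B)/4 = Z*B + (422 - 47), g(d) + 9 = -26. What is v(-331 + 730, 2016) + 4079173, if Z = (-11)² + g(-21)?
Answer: 3384169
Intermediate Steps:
g(d) = -35 (g(d) = -9 - 26 = -35)
Z = 86 (Z = (-11)² - 35 = 121 - 35 = 86)
v(N, B) = -1500 - 344*B (v(N, B) = -4*(86*B + (422 - 47)) = -4*(86*B + 375) = -4*(375 + 86*B) = -1500 - 344*B)
v(-331 + 730, 2016) + 4079173 = (-1500 - 344*2016) + 4079173 = (-1500 - 693504) + 4079173 = -695004 + 4079173 = 3384169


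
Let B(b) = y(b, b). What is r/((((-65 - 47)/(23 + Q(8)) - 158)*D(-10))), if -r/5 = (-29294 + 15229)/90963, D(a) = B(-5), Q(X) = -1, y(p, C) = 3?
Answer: -773575/489562866 ≈ -0.0015801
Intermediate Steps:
B(b) = 3
D(a) = 3
r = 70325/90963 (r = -5*(-29294 + 15229)/90963 = -(-70325)/90963 = -5*(-14065/90963) = 70325/90963 ≈ 0.77312)
r/((((-65 - 47)/(23 + Q(8)) - 158)*D(-10))) = 70325/(90963*((((-65 - 47)/(23 - 1) - 158)*3))) = 70325/(90963*(((-112/22 - 158)*3))) = 70325/(90963*(((-112*1/22 - 158)*3))) = 70325/(90963*(((-56/11 - 158)*3))) = 70325/(90963*((-1794/11*3))) = 70325/(90963*(-5382/11)) = (70325/90963)*(-11/5382) = -773575/489562866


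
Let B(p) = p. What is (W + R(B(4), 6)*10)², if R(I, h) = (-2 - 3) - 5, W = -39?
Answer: 19321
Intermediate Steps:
R(I, h) = -10 (R(I, h) = -5 - 5 = -10)
(W + R(B(4), 6)*10)² = (-39 - 10*10)² = (-39 - 100)² = (-139)² = 19321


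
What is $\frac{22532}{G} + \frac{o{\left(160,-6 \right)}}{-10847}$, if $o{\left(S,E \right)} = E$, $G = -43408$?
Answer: $- \frac{61036039}{117711644} \approx -0.51852$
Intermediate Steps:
$\frac{22532}{G} + \frac{o{\left(160,-6 \right)}}{-10847} = \frac{22532}{-43408} - \frac{6}{-10847} = 22532 \left(- \frac{1}{43408}\right) - - \frac{6}{10847} = - \frac{5633}{10852} + \frac{6}{10847} = - \frac{61036039}{117711644}$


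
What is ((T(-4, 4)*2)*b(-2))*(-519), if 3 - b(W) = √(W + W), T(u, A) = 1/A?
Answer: -1557/2 + 519*I ≈ -778.5 + 519.0*I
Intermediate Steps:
b(W) = 3 - √2*√W (b(W) = 3 - √(W + W) = 3 - √(2*W) = 3 - √2*√W)
((T(-4, 4)*2)*b(-2))*(-519) = ((2/4)*(3 - √2*√(-2)))*(-519) = (((¼)*2)*(3 - √2*I*√2))*(-519) = ((3 - 2*I)/2)*(-519) = (3/2 - I)*(-519) = -1557/2 + 519*I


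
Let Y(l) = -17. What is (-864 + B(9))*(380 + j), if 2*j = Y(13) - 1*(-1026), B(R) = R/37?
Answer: -56535471/74 ≈ -7.6399e+5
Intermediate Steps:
B(R) = R/37 (B(R) = R*(1/37) = R/37)
j = 1009/2 (j = (-17 - 1*(-1026))/2 = (-17 + 1026)/2 = (1/2)*1009 = 1009/2 ≈ 504.50)
(-864 + B(9))*(380 + j) = (-864 + (1/37)*9)*(380 + 1009/2) = (-864 + 9/37)*(1769/2) = -31959/37*1769/2 = -56535471/74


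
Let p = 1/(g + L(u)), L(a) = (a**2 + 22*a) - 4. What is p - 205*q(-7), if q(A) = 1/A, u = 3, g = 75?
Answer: 29937/1022 ≈ 29.293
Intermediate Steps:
L(a) = -4 + a**2 + 22*a
p = 1/146 (p = 1/(75 + (-4 + 3**2 + 22*3)) = 1/(75 + (-4 + 9 + 66)) = 1/(75 + 71) = 1/146 ≈ 0.0068493)
p - 205*q(-7) = 1/146 - 205/(-7) = 1/146 - 205*(-1/7) = 1/146 + 205/7 = 29937/1022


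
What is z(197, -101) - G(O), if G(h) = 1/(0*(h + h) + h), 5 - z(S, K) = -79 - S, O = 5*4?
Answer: 5619/20 ≈ 280.95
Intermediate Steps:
O = 20
z(S, K) = 84 + S (z(S, K) = 5 - (-79 - S) = 5 + (79 + S) = 84 + S)
G(h) = 1/h (G(h) = 1/(0*(2*h) + h) = 1/(0 + h) = 1/h)
z(197, -101) - G(O) = (84 + 197) - 1/20 = 281 - 1*1/20 = 281 - 1/20 = 5619/20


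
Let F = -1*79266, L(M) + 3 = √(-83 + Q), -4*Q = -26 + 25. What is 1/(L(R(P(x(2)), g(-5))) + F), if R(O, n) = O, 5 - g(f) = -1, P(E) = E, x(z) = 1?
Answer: -317076/25134297775 - 2*I*√331/25134297775 ≈ -1.2615e-5 - 1.4477e-9*I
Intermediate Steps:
Q = ¼ (Q = -(-26 + 25)/4 = -¼*(-1) = ¼ ≈ 0.25000)
g(f) = 6 (g(f) = 5 - 1*(-1) = 5 + 1 = 6)
L(M) = -3 + I*√331/2 (L(M) = -3 + √(-83 + ¼) = -3 + √(-331/4) = -3 + I*√331/2)
F = -79266
1/(L(R(P(x(2)), g(-5))) + F) = 1/((-3 + I*√331/2) - 79266) = 1/(-79269 + I*√331/2)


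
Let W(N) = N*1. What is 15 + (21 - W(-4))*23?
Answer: 590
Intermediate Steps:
W(N) = N
15 + (21 - W(-4))*23 = 15 + (21 - 1*(-4))*23 = 15 + (21 + 4)*23 = 15 + 25*23 = 15 + 575 = 590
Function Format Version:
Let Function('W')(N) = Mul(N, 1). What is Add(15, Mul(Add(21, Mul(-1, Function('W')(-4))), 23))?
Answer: 590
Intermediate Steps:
Function('W')(N) = N
Add(15, Mul(Add(21, Mul(-1, Function('W')(-4))), 23)) = Add(15, Mul(Add(21, Mul(-1, -4)), 23)) = Add(15, Mul(Add(21, 4), 23)) = Add(15, Mul(25, 23)) = Add(15, 575) = 590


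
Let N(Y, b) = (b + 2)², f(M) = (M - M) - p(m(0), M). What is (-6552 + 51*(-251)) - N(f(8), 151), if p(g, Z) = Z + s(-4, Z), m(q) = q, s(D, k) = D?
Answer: -42762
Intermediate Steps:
p(g, Z) = -4 + Z (p(g, Z) = Z - 4 = -4 + Z)
f(M) = 4 - M (f(M) = (M - M) - (-4 + M) = 0 + (4 - M) = 4 - M)
N(Y, b) = (2 + b)²
(-6552 + 51*(-251)) - N(f(8), 151) = (-6552 + 51*(-251)) - (2 + 151)² = (-6552 - 12801) - 1*153² = -19353 - 1*23409 = -19353 - 23409 = -42762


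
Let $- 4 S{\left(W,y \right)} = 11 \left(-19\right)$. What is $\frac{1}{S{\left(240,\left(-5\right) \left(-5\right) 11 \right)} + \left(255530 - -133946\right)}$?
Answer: $\frac{4}{1558113} \approx 2.5672 \cdot 10^{-6}$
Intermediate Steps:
$S{\left(W,y \right)} = \frac{209}{4}$ ($S{\left(W,y \right)} = - \frac{11 \left(-19\right)}{4} = \left(- \frac{1}{4}\right) \left(-209\right) = \frac{209}{4}$)
$\frac{1}{S{\left(240,\left(-5\right) \left(-5\right) 11 \right)} + \left(255530 - -133946\right)} = \frac{1}{\frac{209}{4} + \left(255530 - -133946\right)} = \frac{1}{\frac{209}{4} + \left(255530 + 133946\right)} = \frac{1}{\frac{209}{4} + 389476} = \frac{1}{\frac{1558113}{4}} = \frac{4}{1558113}$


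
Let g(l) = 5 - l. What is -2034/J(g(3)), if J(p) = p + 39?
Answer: -2034/41 ≈ -49.610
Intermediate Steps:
J(p) = 39 + p
-2034/J(g(3)) = -2034/(39 + (5 - 1*3)) = -2034/(39 + (5 - 3)) = -2034/(39 + 2) = -2034/41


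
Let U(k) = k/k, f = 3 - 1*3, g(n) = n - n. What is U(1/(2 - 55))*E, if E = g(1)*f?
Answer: 0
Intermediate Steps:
g(n) = 0
f = 0 (f = 3 - 3 = 0)
U(k) = 1
E = 0 (E = 0*0 = 0)
U(1/(2 - 55))*E = 1*0 = 0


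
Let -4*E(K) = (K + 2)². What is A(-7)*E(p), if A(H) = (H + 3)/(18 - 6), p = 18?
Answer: 100/3 ≈ 33.333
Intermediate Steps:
A(H) = ¼ + H/12 (A(H) = (3 + H)/12 = (3 + H)*(1/12) = ¼ + H/12)
E(K) = -(2 + K)²/4 (E(K) = -(K + 2)²/4 = -(2 + K)²/4)
A(-7)*E(p) = (¼ + (1/12)*(-7))*(-(2 + 18)²/4) = (¼ - 7/12)*(-¼*20²) = -(-1)*400/12 = -⅓*(-100) = 100/3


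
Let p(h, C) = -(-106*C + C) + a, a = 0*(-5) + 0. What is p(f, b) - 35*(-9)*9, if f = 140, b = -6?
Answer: 2205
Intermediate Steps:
a = 0 (a = 0 + 0 = 0)
p(h, C) = 105*C (p(h, C) = -(-106*C + C) + 0 = -(-105)*C + 0 = 105*C + 0 = 105*C)
p(f, b) - 35*(-9)*9 = 105*(-6) - 35*(-9)*9 = -630 + 315*9 = -630 + 2835 = 2205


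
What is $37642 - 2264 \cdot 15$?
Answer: $3682$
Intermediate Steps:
$37642 - 2264 \cdot 15 = 37642 - 33960 = 3682$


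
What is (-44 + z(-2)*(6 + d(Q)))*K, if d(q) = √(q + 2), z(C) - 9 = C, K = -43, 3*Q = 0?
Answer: 86 - 301*√2 ≈ -339.68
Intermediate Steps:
Q = 0 (Q = (⅓)*0 = 0)
z(C) = 9 + C
d(q) = √(2 + q)
(-44 + z(-2)*(6 + d(Q)))*K = (-44 + (9 - 2)*(6 + √(2 + 0)))*(-43) = (-44 + 7*(6 + √2))*(-43) = (-44 + (42 + 7*√2))*(-43) = (-2 + 7*√2)*(-43) = 86 - 301*√2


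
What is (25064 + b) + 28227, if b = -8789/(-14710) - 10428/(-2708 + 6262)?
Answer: 1392948074083/26139670 ≈ 53289.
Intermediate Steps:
b = -61079887/26139670 (b = -8789*(-1/14710) - 10428/3554 = 8789/14710 - 10428*1/3554 = 8789/14710 - 5214/1777 = -61079887/26139670 ≈ -2.3367)
(25064 + b) + 28227 = (25064 - 61079887/26139670) + 28227 = 655103608993/26139670 + 28227 = 1392948074083/26139670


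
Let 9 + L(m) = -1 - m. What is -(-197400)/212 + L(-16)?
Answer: 49668/53 ≈ 937.13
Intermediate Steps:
L(m) = -10 - m (L(m) = -9 + (-1 - m) = -10 - m)
-(-197400)/212 + L(-16) = -(-197400)/212 + (-10 - 1*(-16)) = -(-197400)/212 + (-10 + 16) = -420*(-235/106) + 6 = 49350/53 + 6 = 49668/53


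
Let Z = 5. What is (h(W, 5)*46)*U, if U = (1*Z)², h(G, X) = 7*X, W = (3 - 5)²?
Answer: 40250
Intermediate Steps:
W = 4 (W = (-2)² = 4)
U = 25 (U = (1*5)² = 5² = 25)
(h(W, 5)*46)*U = ((7*5)*46)*25 = (35*46)*25 = 1610*25 = 40250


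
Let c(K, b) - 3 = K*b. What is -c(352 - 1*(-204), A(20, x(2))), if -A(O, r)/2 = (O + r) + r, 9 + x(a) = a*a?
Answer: 11117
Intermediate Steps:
x(a) = -9 + a² (x(a) = -9 + a*a = -9 + a²)
A(O, r) = -4*r - 2*O (A(O, r) = -2*((O + r) + r) = -2*(O + 2*r) = -4*r - 2*O)
c(K, b) = 3 + K*b
-c(352 - 1*(-204), A(20, x(2))) = -(3 + (352 - 1*(-204))*(-4*(-9 + 2²) - 2*20)) = -(3 + (352 + 204)*(-4*(-9 + 4) - 40)) = -(3 + 556*(-4*(-5) - 40)) = -(3 + 556*(20 - 40)) = -(3 + 556*(-20)) = -(3 - 11120) = -1*(-11117) = 11117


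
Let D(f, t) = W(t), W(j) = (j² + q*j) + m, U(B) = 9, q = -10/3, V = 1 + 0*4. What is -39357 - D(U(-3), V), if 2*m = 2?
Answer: -118067/3 ≈ -39356.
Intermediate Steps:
m = 1 (m = (½)*2 = 1)
V = 1 (V = 1 + 0 = 1)
q = -10/3 (q = -10*⅓ = -10/3 ≈ -3.3333)
W(j) = 1 + j² - 10*j/3 (W(j) = (j² - 10*j/3) + 1 = 1 + j² - 10*j/3)
D(f, t) = 1 + t² - 10*t/3
-39357 - D(U(-3), V) = -39357 - (1 + 1² - 10/3*1) = -39357 - (1 + 1 - 10/3) = -39357 - 1*(-4/3) = -39357 + 4/3 = -118067/3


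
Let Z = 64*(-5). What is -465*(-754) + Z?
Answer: 350290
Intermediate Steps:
Z = -320
-465*(-754) + Z = -465*(-754) - 320 = 350610 - 320 = 350290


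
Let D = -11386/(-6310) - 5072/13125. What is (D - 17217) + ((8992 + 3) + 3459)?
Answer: -39434826932/8281875 ≈ -4761.6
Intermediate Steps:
D = 11743693/8281875 (D = -11386*(-1/6310) - 5072*1/13125 = 5693/3155 - 5072/13125 = 11743693/8281875 ≈ 1.4180)
(D - 17217) + ((8992 + 3) + 3459) = (11743693/8281875 - 17217) + ((8992 + 3) + 3459) = -142577298182/8281875 + (8995 + 3459) = -142577298182/8281875 + 12454 = -39434826932/8281875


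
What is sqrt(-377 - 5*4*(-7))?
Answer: I*sqrt(237) ≈ 15.395*I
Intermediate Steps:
sqrt(-377 - 5*4*(-7)) = sqrt(-377 - 20*(-7)) = sqrt(-377 + 140) = sqrt(-237) = I*sqrt(237)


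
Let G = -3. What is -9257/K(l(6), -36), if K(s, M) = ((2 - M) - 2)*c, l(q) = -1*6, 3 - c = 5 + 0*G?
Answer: 9257/72 ≈ 128.57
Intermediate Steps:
c = -2 (c = 3 - (5 + 0*(-3)) = 3 - (5 + 0) = 3 - 1*5 = 3 - 5 = -2)
l(q) = -6
K(s, M) = 2*M (K(s, M) = ((2 - M) - 2)*(-2) = -M*(-2) = 2*M)
-9257/K(l(6), -36) = -9257/(2*(-36)) = -9257/(-72) = -9257*(-1/72) = 9257/72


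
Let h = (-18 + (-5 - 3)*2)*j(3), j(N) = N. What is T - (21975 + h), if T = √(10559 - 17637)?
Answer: -21873 + I*√7078 ≈ -21873.0 + 84.131*I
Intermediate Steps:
h = -102 (h = (-18 + (-5 - 3)*2)*3 = (-18 - 8*2)*3 = (-18 - 16)*3 = -34*3 = -102)
T = I*√7078 (T = √(-7078) = I*√7078 ≈ 84.131*I)
T - (21975 + h) = I*√7078 - (21975 - 102) = I*√7078 - 1*21873 = I*√7078 - 21873 = -21873 + I*√7078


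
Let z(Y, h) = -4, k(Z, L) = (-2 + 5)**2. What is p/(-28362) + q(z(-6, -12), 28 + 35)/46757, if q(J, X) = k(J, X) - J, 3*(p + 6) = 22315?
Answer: -1041434711/3978366102 ≈ -0.26177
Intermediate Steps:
k(Z, L) = 9 (k(Z, L) = 3**2 = 9)
p = 22297/3 (p = -6 + (1/3)*22315 = -6 + 22315/3 = 22297/3 ≈ 7432.3)
q(J, X) = 9 - J
p/(-28362) + q(z(-6, -12), 28 + 35)/46757 = (22297/3)/(-28362) + (9 - 1*(-4))/46757 = (22297/3)*(-1/28362) + (9 + 4)*(1/46757) = -22297/85086 + 13*(1/46757) = -22297/85086 + 13/46757 = -1041434711/3978366102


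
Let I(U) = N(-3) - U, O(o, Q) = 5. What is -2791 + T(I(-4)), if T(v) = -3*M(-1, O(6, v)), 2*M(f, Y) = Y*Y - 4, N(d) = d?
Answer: -5645/2 ≈ -2822.5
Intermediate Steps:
I(U) = -3 - U
M(f, Y) = -2 + Y**2/2 (M(f, Y) = (Y*Y - 4)/2 = (Y**2 - 4)/2 = (-4 + Y**2)/2 = -2 + Y**2/2)
T(v) = -63/2 (T(v) = -3*(-2 + (1/2)*5**2) = -3*(-2 + (1/2)*25) = -3*(-2 + 25/2) = -3*21/2 = -63/2)
-2791 + T(I(-4)) = -2791 - 63/2 = -5645/2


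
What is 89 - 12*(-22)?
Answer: 353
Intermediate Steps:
89 - 12*(-22) = 89 + 264 = 353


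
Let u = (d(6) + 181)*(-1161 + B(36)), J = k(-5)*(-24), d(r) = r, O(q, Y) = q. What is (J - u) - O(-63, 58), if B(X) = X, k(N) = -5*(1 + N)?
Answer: 209958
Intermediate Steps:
k(N) = -5 - 5*N
J = -480 (J = (-5 - 5*(-5))*(-24) = (-5 + 25)*(-24) = 20*(-24) = -480)
u = -210375 (u = (6 + 181)*(-1161 + 36) = 187*(-1125) = -210375)
(J - u) - O(-63, 58) = (-480 - 1*(-210375)) - 1*(-63) = (-480 + 210375) + 63 = 209895 + 63 = 209958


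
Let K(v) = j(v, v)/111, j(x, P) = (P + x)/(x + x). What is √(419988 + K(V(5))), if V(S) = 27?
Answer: √5174672259/111 ≈ 648.06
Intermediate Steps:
j(x, P) = (P + x)/(2*x) (j(x, P) = (P + x)/((2*x)) = (P + x)*(1/(2*x)) = (P + x)/(2*x))
K(v) = 1/111 (K(v) = ((v + v)/(2*v))/111 = ((2*v)/(2*v))*(1/111) = 1*(1/111) = 1/111)
√(419988 + K(V(5))) = √(419988 + 1/111) = √(46618669/111) = √5174672259/111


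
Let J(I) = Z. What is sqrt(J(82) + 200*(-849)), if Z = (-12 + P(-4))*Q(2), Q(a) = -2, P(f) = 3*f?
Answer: 2*I*sqrt(42438) ≈ 412.01*I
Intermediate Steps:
Z = 48 (Z = (-12 + 3*(-4))*(-2) = (-12 - 12)*(-2) = -24*(-2) = 48)
J(I) = 48
sqrt(J(82) + 200*(-849)) = sqrt(48 + 200*(-849)) = sqrt(48 - 169800) = sqrt(-169752) = 2*I*sqrt(42438)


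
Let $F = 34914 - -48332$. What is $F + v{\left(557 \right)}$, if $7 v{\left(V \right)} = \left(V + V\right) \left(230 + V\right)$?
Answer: $\frac{1459440}{7} \approx 2.0849 \cdot 10^{5}$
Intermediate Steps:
$v{\left(V \right)} = \frac{2 V \left(230 + V\right)}{7}$ ($v{\left(V \right)} = \frac{\left(V + V\right) \left(230 + V\right)}{7} = \frac{2 V \left(230 + V\right)}{7}$)
$F = 83246$ ($F = 34914 + 48332 = 83246$)
$F + v{\left(557 \right)} = 83246 + \frac{2}{7} \cdot 557 \left(230 + 557\right) = 83246 + \frac{2}{7} \cdot 557 \cdot 787 = 83246 + \frac{876718}{7} = \frac{1459440}{7}$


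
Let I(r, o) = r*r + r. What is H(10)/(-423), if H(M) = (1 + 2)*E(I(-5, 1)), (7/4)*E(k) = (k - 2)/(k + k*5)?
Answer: -1/1645 ≈ -0.00060790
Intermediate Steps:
I(r, o) = r + r**2 (I(r, o) = r**2 + r = r + r**2)
E(k) = 2*(-2 + k)/(21*k) (E(k) = 4*((k - 2)/(k + k*5))/7 = 4*((-2 + k)/(k + 5*k))/7 = 4*((-2 + k)/((6*k)))/7 = 4*((-2 + k)*(1/(6*k)))/7 = 4*((-2 + k)/(6*k))/7 = 2*(-2 + k)/(21*k))
H(M) = 9/35 (H(M) = (1 + 2)*(2*(-2 - 5*(1 - 5))/(21*((-5*(1 - 5))))) = 3*(2*(-2 - 5*(-4))/(21*((-5*(-4))))) = 3*((2/21)*(-2 + 20)/20) = 3*((2/21)*(1/20)*18) = 3*(3/35) = 9/35)
H(10)/(-423) = (9/35)/(-423) = (9/35)*(-1/423) = -1/1645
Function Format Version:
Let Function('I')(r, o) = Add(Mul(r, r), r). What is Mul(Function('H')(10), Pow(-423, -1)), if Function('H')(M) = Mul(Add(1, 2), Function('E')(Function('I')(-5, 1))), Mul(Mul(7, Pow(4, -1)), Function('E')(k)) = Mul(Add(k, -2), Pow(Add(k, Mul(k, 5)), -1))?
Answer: Rational(-1, 1645) ≈ -0.00060790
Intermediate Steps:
Function('I')(r, o) = Add(r, Pow(r, 2)) (Function('I')(r, o) = Add(Pow(r, 2), r) = Add(r, Pow(r, 2)))
Function('E')(k) = Mul(Rational(2, 21), Pow(k, -1), Add(-2, k)) (Function('E')(k) = Mul(Rational(4, 7), Mul(Add(k, -2), Pow(Add(k, Mul(k, 5)), -1))) = Mul(Rational(4, 7), Mul(Add(-2, k), Pow(Add(k, Mul(5, k)), -1))) = Mul(Rational(4, 7), Mul(Add(-2, k), Pow(Mul(6, k), -1))) = Mul(Rational(4, 7), Mul(Add(-2, k), Mul(Rational(1, 6), Pow(k, -1)))) = Mul(Rational(4, 7), Mul(Rational(1, 6), Pow(k, -1), Add(-2, k))) = Mul(Rational(2, 21), Pow(k, -1), Add(-2, k)))
Function('H')(M) = Rational(9, 35) (Function('H')(M) = Mul(Add(1, 2), Mul(Rational(2, 21), Pow(Mul(-5, Add(1, -5)), -1), Add(-2, Mul(-5, Add(1, -5))))) = Mul(3, Mul(Rational(2, 21), Pow(Mul(-5, -4), -1), Add(-2, Mul(-5, -4)))) = Mul(3, Mul(Rational(2, 21), Pow(20, -1), Add(-2, 20))) = Mul(3, Mul(Rational(2, 21), Rational(1, 20), 18)) = Mul(3, Rational(3, 35)) = Rational(9, 35))
Mul(Function('H')(10), Pow(-423, -1)) = Mul(Rational(9, 35), Pow(-423, -1)) = Mul(Rational(9, 35), Rational(-1, 423)) = Rational(-1, 1645)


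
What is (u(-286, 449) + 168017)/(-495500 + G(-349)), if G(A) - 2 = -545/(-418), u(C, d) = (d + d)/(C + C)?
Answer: -912995847/2692529047 ≈ -0.33908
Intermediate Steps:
u(C, d) = d/C (u(C, d) = (2*d)/((2*C)) = (2*d)*(1/(2*C)) = d/C)
G(A) = 1381/418 (G(A) = 2 - 545/(-418) = 2 - 545*(-1/418) = 2 + 545/418 = 1381/418)
(u(-286, 449) + 168017)/(-495500 + G(-349)) = (449/(-286) + 168017)/(-495500 + 1381/418) = (449*(-1/286) + 168017)/(-207117619/418) = (-449/286 + 168017)*(-418/207117619) = (48052413/286)*(-418/207117619) = -912995847/2692529047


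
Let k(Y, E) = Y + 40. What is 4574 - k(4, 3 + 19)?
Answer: 4530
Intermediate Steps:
k(Y, E) = 40 + Y
4574 - k(4, 3 + 19) = 4574 - (40 + 4) = 4574 - 1*44 = 4574 - 44 = 4530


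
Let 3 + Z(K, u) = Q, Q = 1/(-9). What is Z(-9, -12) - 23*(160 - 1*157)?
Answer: -649/9 ≈ -72.111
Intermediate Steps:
Q = -1/9 ≈ -0.11111
Z(K, u) = -28/9 (Z(K, u) = -3 - 1/9 = -28/9)
Z(-9, -12) - 23*(160 - 1*157) = -28/9 - 23*(160 - 1*157) = -28/9 - 23*(160 - 157) = -28/9 - 23*3 = -28/9 - 69 = -649/9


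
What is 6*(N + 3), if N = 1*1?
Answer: 24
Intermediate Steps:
N = 1
6*(N + 3) = 6*(1 + 3) = 6*4 = 24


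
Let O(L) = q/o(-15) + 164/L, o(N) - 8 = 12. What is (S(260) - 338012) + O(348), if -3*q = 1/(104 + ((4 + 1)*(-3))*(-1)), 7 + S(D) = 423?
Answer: -23300843403/69020 ≈ -3.3760e+5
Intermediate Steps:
S(D) = 416 (S(D) = -7 + 423 = 416)
o(N) = 20 (o(N) = 8 + 12 = 20)
q = -1/357 (q = -1/(3*(104 + ((4 + 1)*(-3))*(-1))) = -1/(3*(104 + (5*(-3))*(-1))) = -1/(3*(104 - 15*(-1))) = -1/(3*(104 + 15)) = -1/3/119 = -1/3*1/119 = -1/357 ≈ -0.0028011)
O(L) = -1/7140 + 164/L (O(L) = -1/357/20 + 164/L = -1/357*1/20 + 164/L = -1/7140 + 164/L)
(S(260) - 338012) + O(348) = (416 - 338012) + (1/7140)*(1170960 - 1*348)/348 = -337596 + (1/7140)*(1/348)*(1170960 - 348) = -337596 + (1/7140)*(1/348)*1170612 = -337596 + 32517/69020 = -23300843403/69020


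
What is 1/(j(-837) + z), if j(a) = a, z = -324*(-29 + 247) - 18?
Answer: -1/71487 ≈ -1.3989e-5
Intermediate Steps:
z = -70650 (z = -324*218 - 18 = -70632 - 18 = -70650)
1/(j(-837) + z) = 1/(-837 - 70650) = 1/(-71487) = -1/71487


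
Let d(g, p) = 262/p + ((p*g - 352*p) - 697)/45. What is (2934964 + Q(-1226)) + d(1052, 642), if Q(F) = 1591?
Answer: 14187525511/4815 ≈ 2.9465e+6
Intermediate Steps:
d(g, p) = -697/45 + 262/p - 352*p/45 + g*p/45 (d(g, p) = 262/p + ((g*p - 352*p) - 697)*(1/45) = 262/p + ((-352*p + g*p) - 697)*(1/45) = 262/p + (-697 - 352*p + g*p)*(1/45) = 262/p + (-697/45 - 352*p/45 + g*p/45) = -697/45 + 262/p - 352*p/45 + g*p/45)
(2934964 + Q(-1226)) + d(1052, 642) = (2934964 + 1591) + (1/45)*(11790 - 1*642*(697 + 352*642 - 1*1052*642))/642 = 2936555 + (1/45)*(1/642)*(11790 - 1*642*(697 + 225984 - 675384)) = 2936555 + (1/45)*(1/642)*(11790 - 1*642*(-448703)) = 2936555 + (1/45)*(1/642)*(11790 + 288067326) = 2936555 + (1/45)*(1/642)*288079116 = 2936555 + 48013186/4815 = 14187525511/4815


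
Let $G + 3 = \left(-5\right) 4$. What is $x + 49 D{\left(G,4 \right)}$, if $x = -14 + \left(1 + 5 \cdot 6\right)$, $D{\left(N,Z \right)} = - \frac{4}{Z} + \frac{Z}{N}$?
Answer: $- \frac{932}{23} \approx -40.522$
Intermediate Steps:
$G = -23$ ($G = -3 - 20 = -23$)
$x = 17$ ($x = -14 + \left(1 + 30\right) = -14 + 31 = 17$)
$x + 49 D{\left(G,4 \right)} = 17 + 49 \left(- \frac{4}{4} + \frac{4}{-23}\right) = 17 + 49 \left(\left(-4\right) \frac{1}{4} + 4 \left(- \frac{1}{23}\right)\right) = 17 + 49 \left(-1 - \frac{4}{23}\right) = 17 + 49 \left(- \frac{27}{23}\right) = 17 - \frac{1323}{23} = - \frac{932}{23}$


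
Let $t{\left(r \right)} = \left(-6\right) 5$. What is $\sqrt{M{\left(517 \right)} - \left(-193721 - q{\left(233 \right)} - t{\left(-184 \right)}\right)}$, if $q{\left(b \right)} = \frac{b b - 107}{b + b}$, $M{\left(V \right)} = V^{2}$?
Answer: $\frac{\sqrt{25032455423}}{233} \approx 679.04$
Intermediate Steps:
$t{\left(r \right)} = -30$
$q{\left(b \right)} = \frac{-107 + b^{2}}{2 b}$ ($q{\left(b \right)} = \frac{b^{2} - 107}{2 b} = \left(-107 + b^{2}\right) \frac{1}{2 b} = \frac{-107 + b^{2}}{2 b}$)
$\sqrt{M{\left(517 \right)} - \left(-193721 - q{\left(233 \right)} - t{\left(-184 \right)}\right)} = \sqrt{517^{2} - \left(-193691 - \frac{-107 + 233^{2}}{2 \cdot 233}\right)} = \sqrt{267289 + \left(\left(\left(\frac{1}{2} \cdot \frac{1}{233} \left(-107 + 54289\right) - 12435\right) - 30\right) + 206156\right)} = \sqrt{267289 + \left(\left(\left(\frac{1}{2} \cdot \frac{1}{233} \cdot 54182 - 12435\right) - 30\right) + 206156\right)} = \sqrt{267289 + \left(\left(\left(\frac{27091}{233} - 12435\right) - 30\right) + 206156\right)} = \sqrt{267289 + \left(\left(- \frac{2870264}{233} - 30\right) + 206156\right)} = \sqrt{267289 + \left(- \frac{2877254}{233} + 206156\right)} = \sqrt{267289 + \frac{45157094}{233}} = \sqrt{\frac{107435431}{233}} = \frac{\sqrt{25032455423}}{233}$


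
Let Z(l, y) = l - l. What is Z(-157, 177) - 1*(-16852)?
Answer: 16852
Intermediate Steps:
Z(l, y) = 0
Z(-157, 177) - 1*(-16852) = 0 - 1*(-16852) = 0 + 16852 = 16852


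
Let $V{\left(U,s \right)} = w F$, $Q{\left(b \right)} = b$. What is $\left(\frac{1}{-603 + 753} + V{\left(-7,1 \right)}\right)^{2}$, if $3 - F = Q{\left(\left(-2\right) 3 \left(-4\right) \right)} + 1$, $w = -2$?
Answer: $\frac{43573201}{22500} \approx 1936.6$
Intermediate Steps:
$F = -22$ ($F = 3 - \left(\left(-2\right) 3 \left(-4\right) + 1\right) = 3 - \left(\left(-6\right) \left(-4\right) + 1\right) = 3 - \left(24 + 1\right) = 3 - 25 = -22$)
$V{\left(U,s \right)} = 44$ ($V{\left(U,s \right)} = \left(-2\right) \left(-22\right) = 44$)
$\left(\frac{1}{-603 + 753} + V{\left(-7,1 \right)}\right)^{2} = \left(\frac{1}{-603 + 753} + 44\right)^{2} = \left(\frac{1}{150} + 44\right)^{2} = \left(\frac{6601}{150}\right)^{2} = \frac{43573201}{22500}$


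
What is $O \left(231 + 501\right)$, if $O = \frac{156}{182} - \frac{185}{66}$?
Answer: $- \frac{109678}{77} \approx -1424.4$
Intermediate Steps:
$O = - \frac{899}{462}$ ($O = 156 \cdot \frac{1}{182} - \frac{185}{66} = \frac{6}{7} - \frac{185}{66} = - \frac{899}{462} \approx -1.9459$)
$O \left(231 + 501\right) = - \frac{899 \left(231 + 501\right)}{462} = \left(- \frac{899}{462}\right) 732 = - \frac{109678}{77}$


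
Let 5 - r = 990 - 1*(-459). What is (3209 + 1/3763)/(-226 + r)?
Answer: -6037734/3142105 ≈ -1.9216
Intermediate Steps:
r = -1444 (r = 5 - (990 - 1*(-459)) = 5 - (990 + 459) = 5 - 1*1449 = 5 - 1449 = -1444)
(3209 + 1/3763)/(-226 + r) = (3209 + 1/3763)/(-226 - 1444) = (3209 + 1/3763)/(-1670) = (12075468/3763)*(-1/1670) = -6037734/3142105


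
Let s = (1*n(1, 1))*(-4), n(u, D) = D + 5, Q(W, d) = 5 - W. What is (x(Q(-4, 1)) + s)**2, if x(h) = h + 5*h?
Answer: 900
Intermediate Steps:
n(u, D) = 5 + D
x(h) = 6*h
s = -24 (s = (1*(5 + 1))*(-4) = (1*6)*(-4) = 6*(-4) = -24)
(x(Q(-4, 1)) + s)**2 = (6*(5 - 1*(-4)) - 24)**2 = (6*(5 + 4) - 24)**2 = (6*9 - 24)**2 = (54 - 24)**2 = 30**2 = 900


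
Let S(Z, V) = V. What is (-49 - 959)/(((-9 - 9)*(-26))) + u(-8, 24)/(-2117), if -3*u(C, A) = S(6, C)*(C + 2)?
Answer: -59068/27521 ≈ -2.1463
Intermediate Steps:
u(C, A) = -C*(2 + C)/3 (u(C, A) = -C*(C + 2)/3 = -C*(2 + C)/3)
(-49 - 959)/(((-9 - 9)*(-26))) + u(-8, 24)/(-2117) = (-49 - 959)/(((-9 - 9)*(-26))) - ⅓*(-8)*(2 - 8)/(-2117) = -1008/((-18*(-26))) - ⅓*(-8)*(-6)*(-1/2117) = -1008/468 - 16*(-1/2117) = -1008*1/468 + 16/2117 = -28/13 + 16/2117 = -59068/27521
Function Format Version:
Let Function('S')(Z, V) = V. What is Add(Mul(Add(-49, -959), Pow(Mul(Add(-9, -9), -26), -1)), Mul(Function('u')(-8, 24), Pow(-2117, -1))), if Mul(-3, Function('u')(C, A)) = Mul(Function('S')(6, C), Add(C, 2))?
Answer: Rational(-59068, 27521) ≈ -2.1463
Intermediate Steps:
Function('u')(C, A) = Mul(Rational(-1, 3), C, Add(2, C)) (Function('u')(C, A) = Mul(Rational(-1, 3), Mul(C, Add(C, 2))) = Mul(Rational(-1, 3), Mul(C, Add(2, C))) = Mul(Rational(-1, 3), C, Add(2, C)))
Add(Mul(Add(-49, -959), Pow(Mul(Add(-9, -9), -26), -1)), Mul(Function('u')(-8, 24), Pow(-2117, -1))) = Add(Mul(Add(-49, -959), Pow(Mul(Add(-9, -9), -26), -1)), Mul(Mul(Rational(-1, 3), -8, Add(2, -8)), Pow(-2117, -1))) = Add(Mul(-1008, Pow(Mul(-18, -26), -1)), Mul(Mul(Rational(-1, 3), -8, -6), Rational(-1, 2117))) = Add(Mul(-1008, Pow(468, -1)), Mul(-16, Rational(-1, 2117))) = Add(Mul(-1008, Rational(1, 468)), Rational(16, 2117)) = Add(Rational(-28, 13), Rational(16, 2117)) = Rational(-59068, 27521)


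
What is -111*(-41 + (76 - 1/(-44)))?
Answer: -171051/44 ≈ -3887.5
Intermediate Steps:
-111*(-41 + (76 - 1/(-44))) = -111*(-41 + (76 - 1*(-1/44))) = -111*(-41 + (76 + 1/44)) = -111*(-41 + 3345/44) = -111*1541/44 = -171051/44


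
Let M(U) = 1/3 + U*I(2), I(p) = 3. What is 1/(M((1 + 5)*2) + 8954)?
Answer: 3/26971 ≈ 0.00011123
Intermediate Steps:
M(U) = ⅓ + 3*U (M(U) = 1/3 + U*3 = ⅓ + 3*U)
1/(M((1 + 5)*2) + 8954) = 1/((⅓ + 3*((1 + 5)*2)) + 8954) = 1/((⅓ + 3*(6*2)) + 8954) = 1/((⅓ + 3*12) + 8954) = 1/((⅓ + 36) + 8954) = 1/(109/3 + 8954) = 1/(26971/3) = 3/26971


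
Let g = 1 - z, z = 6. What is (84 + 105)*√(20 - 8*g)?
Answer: 378*√15 ≈ 1464.0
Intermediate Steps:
g = -5 (g = 1 - 1*6 = 1 - 6 = -5)
(84 + 105)*√(20 - 8*g) = (84 + 105)*√(20 - 8*(-5)) = 189*√(20 + 40) = 189*√60 = 189*(2*√15) = 378*√15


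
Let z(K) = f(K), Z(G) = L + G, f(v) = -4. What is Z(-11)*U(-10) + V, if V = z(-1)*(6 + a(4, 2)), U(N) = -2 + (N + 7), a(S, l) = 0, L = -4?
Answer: 51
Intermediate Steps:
Z(G) = -4 + G
z(K) = -4
U(N) = 5 + N (U(N) = -2 + (7 + N) = 5 + N)
V = -24 (V = -4*(6 + 0) = -4*6 = -24)
Z(-11)*U(-10) + V = (-4 - 11)*(5 - 10) - 24 = -15*(-5) - 24 = 75 - 24 = 51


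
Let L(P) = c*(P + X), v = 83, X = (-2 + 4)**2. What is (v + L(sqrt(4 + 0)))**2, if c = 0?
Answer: 6889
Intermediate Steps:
X = 4 (X = 2**2 = 4)
L(P) = 0 (L(P) = 0*(P + 4) = 0*(4 + P) = 0)
(v + L(sqrt(4 + 0)))**2 = (83 + 0)**2 = 83**2 = 6889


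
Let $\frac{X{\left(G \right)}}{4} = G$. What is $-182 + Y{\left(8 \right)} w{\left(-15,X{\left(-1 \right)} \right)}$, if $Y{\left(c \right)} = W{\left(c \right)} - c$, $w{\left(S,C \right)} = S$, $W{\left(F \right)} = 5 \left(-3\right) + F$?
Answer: $43$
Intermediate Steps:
$X{\left(G \right)} = 4 G$
$W{\left(F \right)} = -15 + F$
$Y{\left(c \right)} = -15$ ($Y{\left(c \right)} = \left(-15 + c\right) - c = -15$)
$-182 + Y{\left(8 \right)} w{\left(-15,X{\left(-1 \right)} \right)} = -182 - -225 = -182 + 225 = 43$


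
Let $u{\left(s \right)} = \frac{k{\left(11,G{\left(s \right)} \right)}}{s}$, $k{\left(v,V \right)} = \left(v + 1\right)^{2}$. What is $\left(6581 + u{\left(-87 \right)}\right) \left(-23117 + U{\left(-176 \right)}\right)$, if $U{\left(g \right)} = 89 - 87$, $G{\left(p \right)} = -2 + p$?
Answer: $- \frac{4410365115}{29} \approx -1.5208 \cdot 10^{8}$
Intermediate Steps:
$k{\left(v,V \right)} = \left(1 + v\right)^{2}$
$u{\left(s \right)} = \frac{144}{s}$ ($u{\left(s \right)} = \frac{\left(1 + 11\right)^{2}}{s} = \frac{12^{2}}{s} = \frac{144}{s}$)
$U{\left(g \right)} = 2$
$\left(6581 + u{\left(-87 \right)}\right) \left(-23117 + U{\left(-176 \right)}\right) = \left(6581 + \frac{144}{-87}\right) \left(-23117 + 2\right) = \left(6581 + 144 \left(- \frac{1}{87}\right)\right) \left(-23115\right) = \left(6581 - \frac{48}{29}\right) \left(-23115\right) = \frac{190801}{29} \left(-23115\right) = - \frac{4410365115}{29}$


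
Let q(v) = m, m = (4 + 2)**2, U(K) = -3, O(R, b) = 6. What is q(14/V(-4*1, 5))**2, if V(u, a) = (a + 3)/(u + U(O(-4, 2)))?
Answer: 1296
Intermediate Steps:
m = 36 (m = 6**2 = 36)
V(u, a) = (3 + a)/(-3 + u) (V(u, a) = (a + 3)/(u - 3) = (3 + a)/(-3 + u))
q(v) = 36
q(14/V(-4*1, 5))**2 = 36**2 = 1296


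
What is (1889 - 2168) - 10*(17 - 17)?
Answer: -279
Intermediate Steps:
(1889 - 2168) - 10*(17 - 17) = -279 - 10*0 = -279 + 0 = -279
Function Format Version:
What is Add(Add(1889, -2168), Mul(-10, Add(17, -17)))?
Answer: -279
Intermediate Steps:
Add(Add(1889, -2168), Mul(-10, Add(17, -17))) = Add(-279, Mul(-10, 0)) = Add(-279, 0) = -279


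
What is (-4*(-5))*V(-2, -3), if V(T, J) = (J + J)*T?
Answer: 240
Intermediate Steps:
V(T, J) = 2*J*T (V(T, J) = (2*J)*T = 2*J*T)
(-4*(-5))*V(-2, -3) = (-4*(-5))*(2*(-3)*(-2)) = 20*12 = 240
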